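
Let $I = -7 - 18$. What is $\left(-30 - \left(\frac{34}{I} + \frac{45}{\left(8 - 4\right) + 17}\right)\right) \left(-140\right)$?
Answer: $\frac{21548}{5} \approx 4309.6$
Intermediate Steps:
$I = -25$
$\left(-30 - \left(\frac{34}{I} + \frac{45}{\left(8 - 4\right) + 17}\right)\right) \left(-140\right) = \left(-30 - \left(- \frac{34}{25} + \frac{45}{\left(8 - 4\right) + 17}\right)\right) \left(-140\right) = \left(-30 - \left(- \frac{34}{25} + \frac{45}{4 + 17}\right)\right) \left(-140\right) = \left(-30 + \left(- \frac{45}{21} + \frac{34}{25}\right)\right) \left(-140\right) = \left(-30 + \left(\left(-45\right) \frac{1}{21} + \frac{34}{25}\right)\right) \left(-140\right) = \left(-30 + \left(- \frac{15}{7} + \frac{34}{25}\right)\right) \left(-140\right) = \left(-30 - \frac{137}{175}\right) \left(-140\right) = \left(- \frac{5387}{175}\right) \left(-140\right) = \frac{21548}{5}$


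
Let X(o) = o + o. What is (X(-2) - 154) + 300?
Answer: 142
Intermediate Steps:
X(o) = 2*o
(X(-2) - 154) + 300 = (2*(-2) - 154) + 300 = (-4 - 154) + 300 = -158 + 300 = 142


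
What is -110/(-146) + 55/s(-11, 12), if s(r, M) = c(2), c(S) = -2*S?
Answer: -3795/292 ≈ -12.997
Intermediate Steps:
s(r, M) = -4 (s(r, M) = -2*2 = -4)
-110/(-146) + 55/s(-11, 12) = -110/(-146) + 55/(-4) = -110*(-1/146) + 55*(-¼) = 55/73 - 55/4 = -3795/292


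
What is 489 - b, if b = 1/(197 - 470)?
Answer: 133498/273 ≈ 489.00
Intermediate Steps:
b = -1/273 (b = 1/(-273) = -1/273 ≈ -0.0036630)
489 - b = 489 - 1*(-1/273) = 489 + 1/273 = 133498/273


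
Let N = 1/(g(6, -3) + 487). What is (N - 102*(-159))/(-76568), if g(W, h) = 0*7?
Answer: -7898167/37288616 ≈ -0.21181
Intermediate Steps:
g(W, h) = 0
N = 1/487 (N = 1/(0 + 487) = 1/487 ≈ 0.0020534)
(N - 102*(-159))/(-76568) = (1/487 - 102*(-159))/(-76568) = (1/487 + 16218)*(-1/76568) = (7898167/487)*(-1/76568) = -7898167/37288616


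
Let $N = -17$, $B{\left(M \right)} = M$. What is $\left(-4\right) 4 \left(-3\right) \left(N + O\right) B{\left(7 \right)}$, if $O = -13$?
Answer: $-10080$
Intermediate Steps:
$\left(-4\right) 4 \left(-3\right) \left(N + O\right) B{\left(7 \right)} = \left(-4\right) 4 \left(-3\right) \left(-17 - 13\right) 7 = \left(-16\right) \left(-3\right) \left(-30\right) 7 = 48 \left(-30\right) 7 = \left(-1440\right) 7 = -10080$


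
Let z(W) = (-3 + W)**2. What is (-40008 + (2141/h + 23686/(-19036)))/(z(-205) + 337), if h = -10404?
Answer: -1980973337393/2158800442236 ≈ -0.91763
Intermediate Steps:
(-40008 + (2141/h + 23686/(-19036)))/(z(-205) + 337) = (-40008 + (2141/(-10404) + 23686/(-19036)))/((-3 - 205)**2 + 337) = (-40008 + (2141*(-1/10404) + 23686*(-1/19036)))/((-208)**2 + 337) = (-40008 + (-2141/10404 - 11843/9518))/(43264 + 337) = (-40008 - 71796305/49512636)/43601 = -1980973337393/49512636*1/43601 = -1980973337393/2158800442236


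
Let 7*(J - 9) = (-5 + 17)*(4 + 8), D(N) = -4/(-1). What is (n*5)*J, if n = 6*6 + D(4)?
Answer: 41400/7 ≈ 5914.3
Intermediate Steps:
D(N) = 4 (D(N) = -4*(-1) = 4)
J = 207/7 (J = 9 + ((-5 + 17)*(4 + 8))/7 = 9 + (12*12)/7 = 9 + (⅐)*144 = 9 + 144/7 = 207/7 ≈ 29.571)
n = 40 (n = 6*6 + 4 = 36 + 4 = 40)
(n*5)*J = (40*5)*(207/7) = 200*(207/7) = 41400/7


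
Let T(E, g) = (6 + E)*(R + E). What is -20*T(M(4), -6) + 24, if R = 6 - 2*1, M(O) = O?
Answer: -1576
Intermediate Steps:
R = 4 (R = 6 - 2 = 4)
T(E, g) = (4 + E)*(6 + E) (T(E, g) = (6 + E)*(4 + E) = (4 + E)*(6 + E))
-20*T(M(4), -6) + 24 = -20*(24 + 4² + 10*4) + 24 = -20*(24 + 16 + 40) + 24 = -20*80 + 24 = -1600 + 24 = -1576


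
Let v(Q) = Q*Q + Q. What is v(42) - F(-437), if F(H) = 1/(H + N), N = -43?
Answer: 866881/480 ≈ 1806.0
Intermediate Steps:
F(H) = 1/(-43 + H) (F(H) = 1/(H - 43) = 1/(-43 + H))
v(Q) = Q + Q**2 (v(Q) = Q**2 + Q = Q + Q**2)
v(42) - F(-437) = 42*(1 + 42) - 1/(-43 - 437) = 42*43 - 1/(-480) = 1806 - 1*(-1/480) = 1806 + 1/480 = 866881/480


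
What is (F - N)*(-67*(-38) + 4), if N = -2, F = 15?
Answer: 43350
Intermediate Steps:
(F - N)*(-67*(-38) + 4) = (15 - 1*(-2))*(-67*(-38) + 4) = (15 + 2)*(2546 + 4) = 17*2550 = 43350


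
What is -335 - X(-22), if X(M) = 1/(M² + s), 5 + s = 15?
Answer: -165491/494 ≈ -335.00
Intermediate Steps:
s = 10 (s = -5 + 15 = 10)
X(M) = 1/(10 + M²) (X(M) = 1/(M² + 10) = 1/(10 + M²))
-335 - X(-22) = -335 - 1/(10 + (-22)²) = -335 - 1/(10 + 484) = -335 - 1/494 = -165491/494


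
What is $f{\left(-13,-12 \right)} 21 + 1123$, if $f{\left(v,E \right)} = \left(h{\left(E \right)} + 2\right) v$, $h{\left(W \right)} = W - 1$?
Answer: $4126$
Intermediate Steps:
$h{\left(W \right)} = -1 + W$ ($h{\left(W \right)} = W - 1 = -1 + W$)
$f{\left(v,E \right)} = v \left(1 + E\right)$ ($f{\left(v,E \right)} = \left(\left(-1 + E\right) + 2\right) v = \left(1 + E\right) v = v \left(1 + E\right)$)
$f{\left(-13,-12 \right)} 21 + 1123 = - 13 \left(1 - 12\right) 21 + 1123 = \left(-13\right) \left(-11\right) 21 + 1123 = 143 \cdot 21 + 1123 = 3003 + 1123 = 4126$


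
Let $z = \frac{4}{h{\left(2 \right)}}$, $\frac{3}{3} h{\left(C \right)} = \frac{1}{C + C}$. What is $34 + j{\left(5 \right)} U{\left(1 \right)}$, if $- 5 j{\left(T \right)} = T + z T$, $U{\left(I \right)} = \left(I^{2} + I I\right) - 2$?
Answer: $34$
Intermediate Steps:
$h{\left(C \right)} = \frac{1}{2 C}$ ($h{\left(C \right)} = \frac{1}{C + C} = \frac{1}{2 C}$)
$z = 16$ ($z = \frac{4}{\frac{1}{2} \cdot \frac{1}{2}} = 4 \frac{1}{\frac{1}{4}} = 4 \cdot 4 = 16$)
$U{\left(I \right)} = -2 + 2 I^{2}$ ($U{\left(I \right)} = \left(I^{2} + I^{2}\right) - 2 = 2 I^{2} - 2 = -2 + 2 I^{2}$)
$j{\left(T \right)} = - \frac{17 T}{5}$ ($j{\left(T \right)} = - \frac{T + 16 T}{5} = - \frac{17 T}{5}$)
$34 + j{\left(5 \right)} U{\left(1 \right)} = 34 + \left(- \frac{17}{5}\right) 5 \left(-2 + 2 \cdot 1^{2}\right) = 34 - 17 \left(-2 + 2 \cdot 1\right) = 34 - 17 \left(-2 + 2\right) = 34 - 0 = 34 + 0 = 34$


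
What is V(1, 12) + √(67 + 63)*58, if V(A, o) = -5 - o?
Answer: -17 + 58*√130 ≈ 644.30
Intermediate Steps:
V(1, 12) + √(67 + 63)*58 = (-5 - 1*12) + √(67 + 63)*58 = (-5 - 12) + √130*58 = -17 + 58*√130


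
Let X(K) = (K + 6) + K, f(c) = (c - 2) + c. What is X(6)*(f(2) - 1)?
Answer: 18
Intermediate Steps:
f(c) = -2 + 2*c (f(c) = (-2 + c) + c = -2 + 2*c)
X(K) = 6 + 2*K (X(K) = (6 + K) + K = 6 + 2*K)
X(6)*(f(2) - 1) = (6 + 2*6)*((-2 + 2*2) - 1) = (6 + 12)*((-2 + 4) - 1) = 18*(2 - 1) = 18*1 = 18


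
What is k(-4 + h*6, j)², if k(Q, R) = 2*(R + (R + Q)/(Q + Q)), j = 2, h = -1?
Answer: 576/25 ≈ 23.040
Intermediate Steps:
k(Q, R) = 2*R + (Q + R)/Q (k(Q, R) = 2*(R + (Q + R)/((2*Q))) = 2*(R + (Q + R)*(1/(2*Q))) = 2*(R + (Q + R)/(2*Q)) = 2*R + (Q + R)/Q)
k(-4 + h*6, j)² = (1 + 2*2 + 2/(-4 - 1*6))² = (1 + 4 + 2/(-4 - 6))² = (1 + 4 + 2/(-10))² = (1 + 4 + 2*(-⅒))² = (1 + 4 - ⅕)² = (24/5)² = 576/25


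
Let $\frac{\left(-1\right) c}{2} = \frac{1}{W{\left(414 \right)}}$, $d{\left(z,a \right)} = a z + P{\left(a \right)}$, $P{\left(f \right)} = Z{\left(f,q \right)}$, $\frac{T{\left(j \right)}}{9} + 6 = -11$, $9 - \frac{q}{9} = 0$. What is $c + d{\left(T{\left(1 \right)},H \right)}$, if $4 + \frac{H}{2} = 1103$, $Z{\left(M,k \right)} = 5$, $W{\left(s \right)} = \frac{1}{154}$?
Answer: $-336597$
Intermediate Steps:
$q = 81$ ($q = 81 - 0 = 81 + 0 = 81$)
$T{\left(j \right)} = -153$ ($T{\left(j \right)} = -54 + 9 \left(-11\right) = -54 - 99 = -153$)
$W{\left(s \right)} = \frac{1}{154}$
$P{\left(f \right)} = 5$
$H = 2198$ ($H = -8 + 2 \cdot 1103 = -8 + 2206 = 2198$)
$d{\left(z,a \right)} = 5 + a z$ ($d{\left(z,a \right)} = a z + 5 = 5 + a z$)
$c = -308$ ($c = - 2 \frac{1}{\frac{1}{154}} = \left(-2\right) 154 = -308$)
$c + d{\left(T{\left(1 \right)},H \right)} = -308 + \left(5 + 2198 \left(-153\right)\right) = -308 + \left(5 - 336294\right) = -308 - 336289 = -336597$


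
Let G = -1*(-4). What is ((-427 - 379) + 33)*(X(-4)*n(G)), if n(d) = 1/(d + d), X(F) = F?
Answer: 773/2 ≈ 386.50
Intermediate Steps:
G = 4
n(d) = 1/(2*d)
((-427 - 379) + 33)*(X(-4)*n(G)) = ((-427 - 379) + 33)*(-2/4) = (-806 + 33)*(-2/4) = -(-3092)/8 = -773*(-½) = 773/2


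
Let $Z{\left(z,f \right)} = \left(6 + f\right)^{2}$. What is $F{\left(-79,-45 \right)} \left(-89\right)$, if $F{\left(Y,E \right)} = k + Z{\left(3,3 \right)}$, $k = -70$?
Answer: $-979$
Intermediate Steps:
$F{\left(Y,E \right)} = 11$ ($F{\left(Y,E \right)} = -70 + \left(6 + 3\right)^{2} = -70 + 9^{2} = -70 + 81 = 11$)
$F{\left(-79,-45 \right)} \left(-89\right) = 11 \left(-89\right) = -979$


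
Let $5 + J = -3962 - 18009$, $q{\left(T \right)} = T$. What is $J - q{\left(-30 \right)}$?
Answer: $-21946$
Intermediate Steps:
$J = -21976$ ($J = -5 - 21971 = -21976$)
$J - q{\left(-30 \right)} = -21976 - -30 = -21976 + 30 = -21946$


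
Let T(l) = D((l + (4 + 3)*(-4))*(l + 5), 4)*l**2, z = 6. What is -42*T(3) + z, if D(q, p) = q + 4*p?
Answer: 69558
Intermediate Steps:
T(l) = l**2*(16 + (-28 + l)*(5 + l)) (T(l) = ((l + (4 + 3)*(-4))*(l + 5) + 4*4)*l**2 = ((l + 7*(-4))*(5 + l) + 16)*l**2 = ((l - 28)*(5 + l) + 16)*l**2 = ((-28 + l)*(5 + l) + 16)*l**2 = (16 + (-28 + l)*(5 + l))*l**2 = l**2*(16 + (-28 + l)*(5 + l)))
-42*T(3) + z = -42*3**2*(-124 + 3**2 - 23*3) + 6 = -378*(-124 + 9 - 69) + 6 = -378*(-184) + 6 = -42*(-1656) + 6 = 69552 + 6 = 69558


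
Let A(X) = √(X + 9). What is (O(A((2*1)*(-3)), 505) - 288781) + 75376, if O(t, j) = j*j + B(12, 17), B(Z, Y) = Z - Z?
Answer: 41620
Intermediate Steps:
A(X) = √(9 + X)
B(Z, Y) = 0
O(t, j) = j² (O(t, j) = j*j + 0 = j² + 0 = j²)
(O(A((2*1)*(-3)), 505) - 288781) + 75376 = (505² - 288781) + 75376 = (255025 - 288781) + 75376 = -33756 + 75376 = 41620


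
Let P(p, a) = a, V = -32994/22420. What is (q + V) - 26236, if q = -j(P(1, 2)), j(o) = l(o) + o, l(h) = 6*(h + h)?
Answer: -294413517/11210 ≈ -26263.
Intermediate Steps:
V = -16497/11210 (V = -32994*1/22420 = -16497/11210 ≈ -1.4716)
l(h) = 12*h (l(h) = 6*(2*h) = 12*h)
j(o) = 13*o (j(o) = 12*o + o = 13*o)
q = -26 (q = -13*2 = -1*26 = -26)
(q + V) - 26236 = (-26 - 16497/11210) - 26236 = -307957/11210 - 26236 = -294413517/11210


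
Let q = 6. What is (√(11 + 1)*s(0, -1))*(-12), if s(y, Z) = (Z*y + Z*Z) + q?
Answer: -168*√3 ≈ -290.98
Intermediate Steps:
s(y, Z) = 6 + Z² + Z*y (s(y, Z) = (Z*y + Z*Z) + 6 = (Z*y + Z²) + 6 = (Z² + Z*y) + 6 = 6 + Z² + Z*y)
(√(11 + 1)*s(0, -1))*(-12) = (√(11 + 1)*(6 + (-1)² - 1*0))*(-12) = (√12*(6 + 1 + 0))*(-12) = ((2*√3)*7)*(-12) = (14*√3)*(-12) = -168*√3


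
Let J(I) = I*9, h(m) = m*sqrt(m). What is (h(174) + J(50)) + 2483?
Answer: 2933 + 174*sqrt(174) ≈ 5228.2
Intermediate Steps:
h(m) = m**(3/2)
J(I) = 9*I
(h(174) + J(50)) + 2483 = (174**(3/2) + 9*50) + 2483 = (174*sqrt(174) + 450) + 2483 = (450 + 174*sqrt(174)) + 2483 = 2933 + 174*sqrt(174)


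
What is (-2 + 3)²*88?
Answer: 88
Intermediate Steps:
(-2 + 3)²*88 = 1²*88 = 1*88 = 88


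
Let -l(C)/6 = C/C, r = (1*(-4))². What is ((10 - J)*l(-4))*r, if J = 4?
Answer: -576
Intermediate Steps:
r = 16 (r = (-4)² = 16)
l(C) = -6 (l(C) = -6*C/C = -6*1 = -6)
((10 - J)*l(-4))*r = ((10 - 1*4)*(-6))*16 = ((10 - 4)*(-6))*16 = (6*(-6))*16 = -36*16 = -576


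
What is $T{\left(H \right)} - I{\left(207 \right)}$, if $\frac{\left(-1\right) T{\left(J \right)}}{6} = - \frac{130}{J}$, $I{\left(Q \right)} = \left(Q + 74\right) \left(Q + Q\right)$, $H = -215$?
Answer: $- \frac{5002518}{43} \approx -1.1634 \cdot 10^{5}$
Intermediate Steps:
$I{\left(Q \right)} = 2 Q \left(74 + Q\right)$ ($I{\left(Q \right)} = \left(74 + Q\right) 2 Q = 2 Q \left(74 + Q\right)$)
$T{\left(J \right)} = \frac{780}{J}$ ($T{\left(J \right)} = - 6 \left(- \frac{130}{J}\right) = \frac{780}{J}$)
$T{\left(H \right)} - I{\left(207 \right)} = \frac{780}{-215} - 2 \cdot 207 \left(74 + 207\right) = 780 \left(- \frac{1}{215}\right) - 2 \cdot 207 \cdot 281 = - \frac{156}{43} - 116334 = - \frac{5002518}{43}$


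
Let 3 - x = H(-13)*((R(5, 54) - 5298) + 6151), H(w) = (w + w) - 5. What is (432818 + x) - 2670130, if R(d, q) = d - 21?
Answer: -2211362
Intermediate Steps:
R(d, q) = -21 + d
H(w) = -5 + 2*w (H(w) = 2*w - 5 = -5 + 2*w)
x = 25950 (x = 3 - (-5 + 2*(-13))*(((-21 + 5) - 5298) + 6151) = 3 - (-5 - 26)*((-16 - 5298) + 6151) = 3 - (-31)*(-5314 + 6151) = 3 - (-31)*837 = 3 - 1*(-25947) = 3 + 25947 = 25950)
(432818 + x) - 2670130 = (432818 + 25950) - 2670130 = 458768 - 2670130 = -2211362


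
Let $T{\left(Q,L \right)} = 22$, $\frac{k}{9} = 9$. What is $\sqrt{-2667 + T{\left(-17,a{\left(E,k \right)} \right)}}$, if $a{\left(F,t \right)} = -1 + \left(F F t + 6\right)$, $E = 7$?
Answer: $23 i \sqrt{5} \approx 51.43 i$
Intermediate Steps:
$k = 81$ ($k = 9 \cdot 9 = 81$)
$a{\left(F,t \right)} = 5 + t F^{2}$ ($a{\left(F,t \right)} = -1 + \left(F^{2} t + 6\right) = -1 + \left(t F^{2} + 6\right) = -1 + \left(6 + t F^{2}\right) = 5 + t F^{2}$)
$\sqrt{-2667 + T{\left(-17,a{\left(E,k \right)} \right)}} = \sqrt{-2667 + 22} = \sqrt{-2645} = 23 i \sqrt{5}$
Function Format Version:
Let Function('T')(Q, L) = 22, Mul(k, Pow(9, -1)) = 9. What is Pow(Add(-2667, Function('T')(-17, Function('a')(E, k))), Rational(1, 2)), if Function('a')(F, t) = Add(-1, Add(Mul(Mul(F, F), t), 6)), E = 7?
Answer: Mul(23, I, Pow(5, Rational(1, 2))) ≈ Mul(51.430, I)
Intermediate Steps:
k = 81 (k = Mul(9, 9) = 81)
Function('a')(F, t) = Add(5, Mul(t, Pow(F, 2))) (Function('a')(F, t) = Add(-1, Add(Mul(Pow(F, 2), t), 6)) = Add(-1, Add(Mul(t, Pow(F, 2)), 6)) = Add(-1, Add(6, Mul(t, Pow(F, 2)))) = Add(5, Mul(t, Pow(F, 2))))
Pow(Add(-2667, Function('T')(-17, Function('a')(E, k))), Rational(1, 2)) = Pow(Add(-2667, 22), Rational(1, 2)) = Pow(-2645, Rational(1, 2)) = Mul(23, I, Pow(5, Rational(1, 2)))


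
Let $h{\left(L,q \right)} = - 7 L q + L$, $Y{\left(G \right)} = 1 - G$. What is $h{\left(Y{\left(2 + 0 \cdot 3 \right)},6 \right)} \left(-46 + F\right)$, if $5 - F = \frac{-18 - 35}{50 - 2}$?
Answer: $- \frac{78515}{48} \approx -1635.7$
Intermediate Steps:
$F = \frac{293}{48}$ ($F = 5 - \frac{-18 - 35}{50 - 2} = 5 - - \frac{53}{48} = 5 + \frac{53}{48} = \frac{293}{48} \approx 6.1042$)
$h{\left(L,q \right)} = L - 7 L q$ ($h{\left(L,q \right)} = - 7 L q + L = L - 7 L q$)
$h{\left(Y{\left(2 + 0 \cdot 3 \right)},6 \right)} \left(-46 + F\right) = \left(1 - \left(2 + 0 \cdot 3\right)\right) \left(1 - 42\right) \left(-46 + \frac{293}{48}\right) = \left(1 - \left(2 + 0\right)\right) \left(1 - 42\right) \left(- \frac{1915}{48}\right) = \left(1 - 2\right) \left(-41\right) \left(- \frac{1915}{48}\right) = \left(-1\right) \left(-41\right) \left(- \frac{1915}{48}\right) = 41 \left(- \frac{1915}{48}\right) = - \frac{78515}{48}$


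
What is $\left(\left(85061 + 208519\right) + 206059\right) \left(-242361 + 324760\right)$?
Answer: $41169753961$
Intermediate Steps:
$\left(\left(85061 + 208519\right) + 206059\right) \left(-242361 + 324760\right) = \left(293580 + 206059\right) 82399 = 499639 \cdot 82399 = 41169753961$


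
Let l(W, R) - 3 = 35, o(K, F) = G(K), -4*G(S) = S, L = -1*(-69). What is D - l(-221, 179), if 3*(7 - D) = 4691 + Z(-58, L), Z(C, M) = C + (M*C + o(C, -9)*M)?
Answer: -3449/6 ≈ -574.83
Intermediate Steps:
L = 69
G(S) = -S/4
o(K, F) = -K/4
Z(C, M) = C + 3*C*M/4 (Z(C, M) = C + (M*C + (-C/4)*M) = C + (C*M - C*M/4) = C + 3*C*M/4)
l(W, R) = 38 (l(W, R) = 3 + 35 = 38)
D = -3221/6 (D = 7 - (4691 + (¼)*(-58)*(4 + 3*69))/3 = 7 - (4691 + (¼)*(-58)*(4 + 207))/3 = 7 - (4691 + (¼)*(-58)*211)/3 = 7 - (4691 - 6119/2)/3 = 7 - ⅓*3263/2 = 7 - 3263/6 = -3221/6 ≈ -536.83)
D - l(-221, 179) = -3221/6 - 1*38 = -3221/6 - 38 = -3449/6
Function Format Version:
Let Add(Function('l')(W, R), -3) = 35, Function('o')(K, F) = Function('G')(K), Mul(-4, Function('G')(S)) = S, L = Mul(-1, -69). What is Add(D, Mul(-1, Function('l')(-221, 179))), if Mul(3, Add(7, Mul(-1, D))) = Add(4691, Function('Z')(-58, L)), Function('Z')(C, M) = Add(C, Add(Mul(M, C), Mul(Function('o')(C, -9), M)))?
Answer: Rational(-3449, 6) ≈ -574.83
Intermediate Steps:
L = 69
Function('G')(S) = Mul(Rational(-1, 4), S)
Function('o')(K, F) = Mul(Rational(-1, 4), K)
Function('Z')(C, M) = Add(C, Mul(Rational(3, 4), C, M)) (Function('Z')(C, M) = Add(C, Add(Mul(M, C), Mul(Mul(Rational(-1, 4), C), M))) = Add(C, Add(Mul(C, M), Mul(Rational(-1, 4), C, M))) = Add(C, Mul(Rational(3, 4), C, M)))
Function('l')(W, R) = 38 (Function('l')(W, R) = Add(3, 35) = 38)
D = Rational(-3221, 6) (D = Add(7, Mul(Rational(-1, 3), Add(4691, Mul(Rational(1, 4), -58, Add(4, Mul(3, 69)))))) = Add(7, Mul(Rational(-1, 3), Add(4691, Mul(Rational(1, 4), -58, Add(4, 207))))) = Add(7, Mul(Rational(-1, 3), Add(4691, Mul(Rational(1, 4), -58, 211)))) = Add(7, Mul(Rational(-1, 3), Add(4691, Rational(-6119, 2)))) = Add(7, Mul(Rational(-1, 3), Rational(3263, 2))) = Add(7, Rational(-3263, 6)) = Rational(-3221, 6) ≈ -536.83)
Add(D, Mul(-1, Function('l')(-221, 179))) = Add(Rational(-3221, 6), Mul(-1, 38)) = Add(Rational(-3221, 6), -38) = Rational(-3449, 6)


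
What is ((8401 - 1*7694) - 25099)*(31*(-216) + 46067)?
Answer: -960337432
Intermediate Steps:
((8401 - 1*7694) - 25099)*(31*(-216) + 46067) = ((8401 - 7694) - 25099)*(-6696 + 46067) = (707 - 25099)*39371 = -24392*39371 = -960337432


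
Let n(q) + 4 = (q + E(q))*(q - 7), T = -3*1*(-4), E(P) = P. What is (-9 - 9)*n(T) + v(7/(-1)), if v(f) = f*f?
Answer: -2039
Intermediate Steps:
v(f) = f²
T = 12 (T = -3*(-4) = 12)
n(q) = -4 + 2*q*(-7 + q) (n(q) = -4 + (q + q)*(q - 7) = -4 + (2*q)*(-7 + q) = -4 + 2*q*(-7 + q))
(-9 - 9)*n(T) + v(7/(-1)) = (-9 - 9)*(-4 - 14*12 + 2*12²) + (7/(-1))² = -18*(-4 - 168 + 2*144) + (7*(-1))² = -18*(-4 - 168 + 288) + (-7)² = -18*116 + 49 = -2088 + 49 = -2039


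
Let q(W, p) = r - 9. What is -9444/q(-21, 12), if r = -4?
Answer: 9444/13 ≈ 726.46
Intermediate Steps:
q(W, p) = -13 (q(W, p) = -4 - 9 = -13)
-9444/q(-21, 12) = -9444/(-13) = -9444*(-1/13) = 9444/13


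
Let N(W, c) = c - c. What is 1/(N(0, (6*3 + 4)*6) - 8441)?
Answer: -1/8441 ≈ -0.00011847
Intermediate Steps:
N(W, c) = 0
1/(N(0, (6*3 + 4)*6) - 8441) = 1/(0 - 8441) = 1/(-8441) = -1/8441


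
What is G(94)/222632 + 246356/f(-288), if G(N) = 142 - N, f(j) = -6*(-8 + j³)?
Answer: 1928951201/997163718780 ≈ 0.0019344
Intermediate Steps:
f(j) = 48 - 6*j³
G(94)/222632 + 246356/f(-288) = (142 - 1*94)/222632 + 246356/(48 - 6*(-288)³) = (142 - 94)*(1/222632) + 246356/(48 - 6*(-23887872)) = 48*(1/222632) + 246356/(48 + 143327232) = 6/27829 + 246356/143327280 = 6/27829 + 246356*(1/143327280) = 6/27829 + 61589/35831820 = 1928951201/997163718780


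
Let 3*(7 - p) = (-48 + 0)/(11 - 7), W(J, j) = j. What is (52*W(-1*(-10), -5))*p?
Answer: -2860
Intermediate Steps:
p = 11 (p = 7 - (-48 + 0)/(3*(11 - 7)) = 7 - (-16)/4 = 7 - ⅓*(-12) = 7 + 4 = 11)
(52*W(-1*(-10), -5))*p = (52*(-5))*11 = -260*11 = -2860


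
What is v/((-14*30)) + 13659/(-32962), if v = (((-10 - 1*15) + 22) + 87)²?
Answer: -2837103/164810 ≈ -17.214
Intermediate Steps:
v = 7056 (v = (((-10 - 15) + 22) + 87)² = ((-25 + 22) + 87)² = (-3 + 87)² = 84² = 7056)
v/((-14*30)) + 13659/(-32962) = 7056/((-14*30)) + 13659/(-32962) = 7056/(-420) + 13659*(-1/32962) = 7056*(-1/420) - 13659/32962 = -84/5 - 13659/32962 = -2837103/164810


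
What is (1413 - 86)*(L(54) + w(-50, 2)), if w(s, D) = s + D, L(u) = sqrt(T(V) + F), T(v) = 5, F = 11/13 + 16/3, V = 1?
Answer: -63696 + 2654*sqrt(4251)/39 ≈ -59259.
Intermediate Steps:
F = 241/39 (F = 11*(1/13) + 16*(1/3) = 11/13 + 16/3 = 241/39 ≈ 6.1795)
L(u) = 2*sqrt(4251)/39 (L(u) = sqrt(5 + 241/39) = sqrt(436/39) = 2*sqrt(4251)/39)
w(s, D) = D + s
(1413 - 86)*(L(54) + w(-50, 2)) = (1413 - 86)*(2*sqrt(4251)/39 + (2 - 50)) = 1327*(2*sqrt(4251)/39 - 48) = 1327*(-48 + 2*sqrt(4251)/39) = -63696 + 2654*sqrt(4251)/39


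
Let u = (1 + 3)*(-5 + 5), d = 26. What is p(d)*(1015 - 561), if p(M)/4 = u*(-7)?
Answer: 0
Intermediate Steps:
u = 0 (u = 4*0 = 0)
p(M) = 0 (p(M) = 4*(0*(-7)) = 4*0 = 0)
p(d)*(1015 - 561) = 0*(1015 - 561) = 0*454 = 0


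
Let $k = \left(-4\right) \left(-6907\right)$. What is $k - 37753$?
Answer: $-10125$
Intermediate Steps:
$k = 27628$
$k - 37753 = 27628 - 37753 = -10125$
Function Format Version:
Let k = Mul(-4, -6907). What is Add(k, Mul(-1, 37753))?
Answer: -10125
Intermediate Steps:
k = 27628
Add(k, Mul(-1, 37753)) = Add(27628, Mul(-1, 37753)) = Add(27628, -37753) = -10125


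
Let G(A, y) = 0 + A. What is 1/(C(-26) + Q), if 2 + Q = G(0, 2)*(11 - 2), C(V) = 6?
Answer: ¼ ≈ 0.25000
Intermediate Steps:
G(A, y) = A
Q = -2 (Q = -2 + 0*(11 - 2) = -2 + 0*9 = -2 + 0 = -2)
1/(C(-26) + Q) = 1/(6 - 2) = 1/4 = ¼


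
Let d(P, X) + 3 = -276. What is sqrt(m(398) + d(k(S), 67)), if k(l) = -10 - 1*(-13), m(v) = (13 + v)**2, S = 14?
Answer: 9*sqrt(2082) ≈ 410.66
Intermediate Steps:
k(l) = 3 (k(l) = -10 + 13 = 3)
d(P, X) = -279 (d(P, X) = -3 - 276 = -279)
sqrt(m(398) + d(k(S), 67)) = sqrt((13 + 398)**2 - 279) = sqrt(411**2 - 279) = sqrt(168921 - 279) = sqrt(168642) = 9*sqrt(2082)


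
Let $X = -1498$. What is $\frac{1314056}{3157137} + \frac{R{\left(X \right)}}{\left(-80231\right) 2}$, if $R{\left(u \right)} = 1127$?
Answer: $\frac{207297960473}{506600517294} \approx 0.40919$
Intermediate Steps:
$\frac{1314056}{3157137} + \frac{R{\left(X \right)}}{\left(-80231\right) 2} = \frac{1314056}{3157137} + \frac{1127}{\left(-80231\right) 2} = 1314056 \cdot \frac{1}{3157137} + \frac{1127}{-160462} = \frac{1314056}{3157137} + 1127 \left(- \frac{1}{160462}\right) = \frac{1314056}{3157137} - \frac{1127}{160462} = \frac{207297960473}{506600517294}$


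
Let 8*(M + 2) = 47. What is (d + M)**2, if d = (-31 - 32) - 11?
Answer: 314721/64 ≈ 4917.5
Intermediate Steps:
d = -74 (d = -63 - 11 = -74)
M = 31/8 (M = -2 + (1/8)*47 = -2 + 47/8 = 31/8 ≈ 3.8750)
(d + M)**2 = (-74 + 31/8)**2 = (-561/8)**2 = 314721/64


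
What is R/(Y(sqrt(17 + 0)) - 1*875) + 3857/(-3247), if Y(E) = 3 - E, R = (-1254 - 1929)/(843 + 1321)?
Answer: -1584356841961/1335681202109 - 3183*sqrt(17)/1645434188 ≈ -1.1862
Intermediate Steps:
R = -3183/2164 ≈ -1.4709
R/(Y(sqrt(17 + 0)) - 1*875) + 3857/(-3247) = -3183/(2164*((3 - sqrt(17 + 0)) - 1*875)) + 3857/(-3247) = -3183/(2164*((3 - sqrt(17)) - 875)) + 3857*(-1/3247) = -3183/(2164*(-872 - sqrt(17))) - 3857/3247 = -3857/3247 - 3183/(2164*(-872 - sqrt(17)))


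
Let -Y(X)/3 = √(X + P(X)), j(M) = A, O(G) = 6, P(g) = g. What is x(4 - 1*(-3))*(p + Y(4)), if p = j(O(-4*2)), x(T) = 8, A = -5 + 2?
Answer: -24 - 48*√2 ≈ -91.882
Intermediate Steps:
A = -3
j(M) = -3
p = -3
Y(X) = -3*√2*√X (Y(X) = -3*√(X + X) = -3*√2*√X)
x(4 - 1*(-3))*(p + Y(4)) = 8*(-3 - 3*√2*√4) = 8*(-3 - 3*√2*2) = 8*(-3 - 6*√2) = -24 - 48*√2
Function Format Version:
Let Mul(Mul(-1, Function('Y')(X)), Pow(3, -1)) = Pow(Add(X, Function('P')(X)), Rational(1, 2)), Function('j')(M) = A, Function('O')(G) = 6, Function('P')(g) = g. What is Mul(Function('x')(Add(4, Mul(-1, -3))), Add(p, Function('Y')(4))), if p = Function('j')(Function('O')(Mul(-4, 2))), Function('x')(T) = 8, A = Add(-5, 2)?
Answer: Add(-24, Mul(-48, Pow(2, Rational(1, 2)))) ≈ -91.882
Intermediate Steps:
A = -3
Function('j')(M) = -3
p = -3
Function('Y')(X) = Mul(-3, Pow(2, Rational(1, 2)), Pow(X, Rational(1, 2))) (Function('Y')(X) = Mul(-3, Pow(Add(X, X), Rational(1, 2))) = Mul(-3, Pow(Mul(2, X), Rational(1, 2))) = Mul(-3, Mul(Pow(2, Rational(1, 2)), Pow(X, Rational(1, 2)))) = Mul(-3, Pow(2, Rational(1, 2)), Pow(X, Rational(1, 2))))
Mul(Function('x')(Add(4, Mul(-1, -3))), Add(p, Function('Y')(4))) = Mul(8, Add(-3, Mul(-3, Pow(2, Rational(1, 2)), Pow(4, Rational(1, 2))))) = Mul(8, Add(-3, Mul(-3, Pow(2, Rational(1, 2)), 2))) = Mul(8, Add(-3, Mul(-6, Pow(2, Rational(1, 2))))) = Add(-24, Mul(-48, Pow(2, Rational(1, 2))))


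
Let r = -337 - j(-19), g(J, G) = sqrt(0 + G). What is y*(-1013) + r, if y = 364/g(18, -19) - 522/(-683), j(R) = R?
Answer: -745980/683 + 368732*I*sqrt(19)/19 ≈ -1092.2 + 84593.0*I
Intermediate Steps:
g(J, G) = sqrt(G)
y = 522/683 - 364*I*sqrt(19)/19 (y = 364/(sqrt(-19)) - 522/(-683) = 364/((I*sqrt(19))) - 522*(-1/683) = 364*(-I*sqrt(19)/19) + 522/683 = -364*I*sqrt(19)/19 + 522/683 = 522/683 - 364*I*sqrt(19)/19 ≈ 0.76428 - 83.507*I)
r = -318 (r = -337 - 1*(-19) = -337 + 19 = -318)
y*(-1013) + r = (522/683 - 364*I*sqrt(19)/19)*(-1013) - 318 = (-528786/683 + 368732*I*sqrt(19)/19) - 318 = -745980/683 + 368732*I*sqrt(19)/19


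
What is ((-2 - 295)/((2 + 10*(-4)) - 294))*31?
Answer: 9207/332 ≈ 27.732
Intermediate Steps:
((-2 - 295)/((2 + 10*(-4)) - 294))*31 = -297/((2 - 40) - 294)*31 = -297/(-38 - 294)*31 = -297/(-332)*31 = -297*(-1/332)*31 = (297/332)*31 = 9207/332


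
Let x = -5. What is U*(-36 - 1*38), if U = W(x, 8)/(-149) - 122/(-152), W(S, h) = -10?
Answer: -364413/5662 ≈ -64.361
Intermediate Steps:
U = 9849/11324 (U = -10/(-149) - 122/(-152) = -10*(-1/149) - 122*(-1/152) = 10/149 + 61/76 = 9849/11324 ≈ 0.86975)
U*(-36 - 1*38) = 9849*(-36 - 1*38)/11324 = 9849*(-36 - 38)/11324 = (9849/11324)*(-74) = -364413/5662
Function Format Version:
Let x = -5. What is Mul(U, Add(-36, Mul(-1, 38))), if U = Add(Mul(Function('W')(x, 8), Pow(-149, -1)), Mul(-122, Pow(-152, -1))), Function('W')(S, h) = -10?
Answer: Rational(-364413, 5662) ≈ -64.361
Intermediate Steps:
U = Rational(9849, 11324) (U = Add(Mul(-10, Pow(-149, -1)), Mul(-122, Pow(-152, -1))) = Add(Mul(-10, Rational(-1, 149)), Mul(-122, Rational(-1, 152))) = Add(Rational(10, 149), Rational(61, 76)) = Rational(9849, 11324) ≈ 0.86975)
Mul(U, Add(-36, Mul(-1, 38))) = Mul(Rational(9849, 11324), Add(-36, Mul(-1, 38))) = Mul(Rational(9849, 11324), Add(-36, -38)) = Mul(Rational(9849, 11324), -74) = Rational(-364413, 5662)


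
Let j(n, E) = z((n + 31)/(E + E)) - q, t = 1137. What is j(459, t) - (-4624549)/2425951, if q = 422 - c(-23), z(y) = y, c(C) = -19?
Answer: -1210560602359/2758306287 ≈ -438.88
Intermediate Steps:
q = 441 (q = 422 - 1*(-19) = 422 + 19 = 441)
j(n, E) = -441 + (31 + n)/(2*E) (j(n, E) = (n + 31)/(E + E) - 1*441 = (31 + n)/((2*E)) - 441 = (31 + n)*(1/(2*E)) - 441 = (31 + n)/(2*E) - 441 = -441 + (31 + n)/(2*E))
j(459, t) - (-4624549)/2425951 = (½)*(31 + 459 - 882*1137)/1137 - (-4624549)/2425951 = (½)*(1/1137)*(31 + 459 - 1002834) - (-4624549)/2425951 = (½)*(1/1137)*(-1002344) - 1*(-4624549/2425951) = -501172/1137 + 4624549/2425951 = -1210560602359/2758306287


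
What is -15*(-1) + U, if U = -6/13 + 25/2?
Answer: 703/26 ≈ 27.038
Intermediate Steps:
U = 313/26 (U = -6*1/13 + 25*(½) = -6/13 + 25/2 = 313/26 ≈ 12.038)
-15*(-1) + U = -15*(-1) + 313/26 = 15 + 313/26 = 703/26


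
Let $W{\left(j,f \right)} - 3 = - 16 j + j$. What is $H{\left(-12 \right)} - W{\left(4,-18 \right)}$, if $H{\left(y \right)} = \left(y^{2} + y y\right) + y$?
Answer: $333$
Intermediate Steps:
$H{\left(y \right)} = y + 2 y^{2}$ ($H{\left(y \right)} = \left(y^{2} + y^{2}\right) + y = 2 y^{2} + y = y + 2 y^{2}$)
$W{\left(j,f \right)} = 3 - 15 j$ ($W{\left(j,f \right)} = 3 + \left(- 16 j + j\right) = 3 - 15 j$)
$H{\left(-12 \right)} - W{\left(4,-18 \right)} = - 12 \left(1 + 2 \left(-12\right)\right) - \left(3 - 60\right) = - 12 \left(1 - 24\right) - \left(3 - 60\right) = \left(-12\right) \left(-23\right) - -57 = 276 + 57 = 333$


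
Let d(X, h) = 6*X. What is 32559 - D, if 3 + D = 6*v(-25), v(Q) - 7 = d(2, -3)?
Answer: 32448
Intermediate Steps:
v(Q) = 19 (v(Q) = 7 + 6*2 = 7 + 12 = 19)
D = 111 (D = -3 + 6*19 = -3 + 114 = 111)
32559 - D = 32559 - 1*111 = 32559 - 111 = 32448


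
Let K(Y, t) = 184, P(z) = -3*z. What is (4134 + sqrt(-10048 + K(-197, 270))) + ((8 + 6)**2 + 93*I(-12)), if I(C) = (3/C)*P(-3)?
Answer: 16483/4 + 6*I*sqrt(274) ≈ 4120.8 + 99.318*I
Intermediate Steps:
I(C) = 27/C (I(C) = (3/C)*(-3*(-3)) = (3/C)*9 = 27/C)
(4134 + sqrt(-10048 + K(-197, 270))) + ((8 + 6)**2 + 93*I(-12)) = (4134 + sqrt(-10048 + 184)) + ((8 + 6)**2 + 93*(27/(-12))) = (4134 + sqrt(-9864)) + (14**2 + 93*(27*(-1/12))) = (4134 + 6*I*sqrt(274)) + (196 + 93*(-9/4)) = (4134 + 6*I*sqrt(274)) + (196 - 837/4) = (4134 + 6*I*sqrt(274)) - 53/4 = 16483/4 + 6*I*sqrt(274)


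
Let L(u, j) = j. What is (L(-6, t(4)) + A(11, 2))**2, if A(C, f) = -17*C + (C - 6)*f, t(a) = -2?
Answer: 32041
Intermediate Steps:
A(C, f) = -17*C + f*(-6 + C) (A(C, f) = -17*C + (-6 + C)*f = -17*C + f*(-6 + C))
(L(-6, t(4)) + A(11, 2))**2 = (-2 + (-17*11 - 6*2 + 11*2))**2 = (-2 + (-187 - 12 + 22))**2 = (-2 - 177)**2 = (-179)**2 = 32041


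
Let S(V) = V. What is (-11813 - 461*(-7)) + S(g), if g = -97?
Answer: -8683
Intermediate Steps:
(-11813 - 461*(-7)) + S(g) = (-11813 - 461*(-7)) - 97 = (-11813 + 3227) - 97 = -8586 - 97 = -8683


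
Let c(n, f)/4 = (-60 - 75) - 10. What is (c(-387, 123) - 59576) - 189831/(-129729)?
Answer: -2601262631/43243 ≈ -60155.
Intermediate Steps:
c(n, f) = -580 (c(n, f) = 4*((-60 - 75) - 10) = 4*(-135 - 10) = 4*(-145) = -580)
(c(-387, 123) - 59576) - 189831/(-129729) = (-580 - 59576) - 189831/(-129729) = -60156 - 189831*(-1/129729) = -60156 + 63277/43243 = -2601262631/43243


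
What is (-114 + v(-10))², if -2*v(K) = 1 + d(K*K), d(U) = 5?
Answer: 13689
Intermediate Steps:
v(K) = -3 (v(K) = -(1 + 5)/2 = -½*6 = -3)
(-114 + v(-10))² = (-114 - 3)² = (-117)² = 13689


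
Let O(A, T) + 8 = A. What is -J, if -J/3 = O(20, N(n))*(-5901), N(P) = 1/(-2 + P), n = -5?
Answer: -212436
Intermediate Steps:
O(A, T) = -8 + A
J = 212436 (J = -3*(-8 + 20)*(-5901) = -36*(-5901) = -3*(-70812) = 212436)
-J = -1*212436 = -212436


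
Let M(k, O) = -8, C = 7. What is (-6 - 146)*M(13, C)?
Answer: 1216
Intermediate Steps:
(-6 - 146)*M(13, C) = (-6 - 146)*(-8) = -152*(-8) = 1216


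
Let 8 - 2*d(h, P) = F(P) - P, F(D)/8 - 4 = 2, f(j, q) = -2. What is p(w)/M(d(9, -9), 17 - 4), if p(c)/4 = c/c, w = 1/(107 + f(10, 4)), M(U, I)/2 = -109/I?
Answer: -26/109 ≈ -0.23853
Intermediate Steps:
F(D) = 48 (F(D) = 32 + 8*2 = 32 + 16 = 48)
d(h, P) = -20 + P/2 (d(h, P) = 4 - (48 - P)/2 = 4 + (-24 + P/2) = -20 + P/2)
M(U, I) = -218/I (M(U, I) = 2*(-109/I) = -218/I)
w = 1/105 (w = 1/(107 - 2) = 1/105 ≈ 0.0095238)
p(c) = 4 (p(c) = 4*(c/c) = 4*1 = 4)
p(w)/M(d(9, -9), 17 - 4) = 4/((-218/(17 - 4))) = 4/((-218/13)) = 4/((-218*1/13)) = 4/(-218/13) = 4*(-13/218) = -26/109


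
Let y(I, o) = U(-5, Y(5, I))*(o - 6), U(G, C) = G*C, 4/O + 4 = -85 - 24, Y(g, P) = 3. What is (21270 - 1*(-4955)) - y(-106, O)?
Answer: 2953195/113 ≈ 26134.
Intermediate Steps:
O = -4/113 (O = 4/(-4 + (-85 - 24)) = 4/(-4 - 109) = 4/(-113) = 4*(-1/113) = -4/113 ≈ -0.035398)
U(G, C) = C*G
y(I, o) = 90 - 15*o (y(I, o) = (3*(-5))*(o - 6) = -15*(-6 + o) = 90 - 15*o)
(21270 - 1*(-4955)) - y(-106, O) = (21270 - 1*(-4955)) - (90 - 15*(-4/113)) = (21270 + 4955) - (90 + 60/113) = 26225 - 1*10230/113 = 26225 - 10230/113 = 2953195/113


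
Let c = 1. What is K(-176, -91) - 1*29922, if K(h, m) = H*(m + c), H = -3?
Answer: -29652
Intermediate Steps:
K(h, m) = -3 - 3*m (K(h, m) = -3*(m + 1) = -3*(1 + m) = -3 - 3*m)
K(-176, -91) - 1*29922 = (-3 - 3*(-91)) - 1*29922 = (-3 + 273) - 29922 = 270 - 29922 = -29652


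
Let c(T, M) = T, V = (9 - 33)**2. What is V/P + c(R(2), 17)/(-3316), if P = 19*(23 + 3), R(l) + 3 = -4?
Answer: 956737/819052 ≈ 1.1681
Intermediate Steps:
R(l) = -7 (R(l) = -3 - 4 = -7)
V = 576 (V = (-24)**2 = 576)
P = 494 (P = 19*26 = 494)
V/P + c(R(2), 17)/(-3316) = 576/494 - 7/(-3316) = 576*(1/494) - 7*(-1/3316) = 288/247 + 7/3316 = 956737/819052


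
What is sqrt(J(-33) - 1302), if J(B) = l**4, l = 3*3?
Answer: sqrt(5259) ≈ 72.519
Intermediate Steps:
l = 9
J(B) = 6561 (J(B) = 9**4 = 6561)
sqrt(J(-33) - 1302) = sqrt(6561 - 1302) = sqrt(5259)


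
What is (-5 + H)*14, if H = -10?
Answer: -210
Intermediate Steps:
(-5 + H)*14 = (-5 - 10)*14 = -15*14 = -210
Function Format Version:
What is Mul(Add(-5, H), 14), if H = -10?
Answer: -210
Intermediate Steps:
Mul(Add(-5, H), 14) = Mul(Add(-5, -10), 14) = Mul(-15, 14) = -210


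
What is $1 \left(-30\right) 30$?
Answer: $-900$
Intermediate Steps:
$1 \left(-30\right) 30 = \left(-30\right) 30 = -900$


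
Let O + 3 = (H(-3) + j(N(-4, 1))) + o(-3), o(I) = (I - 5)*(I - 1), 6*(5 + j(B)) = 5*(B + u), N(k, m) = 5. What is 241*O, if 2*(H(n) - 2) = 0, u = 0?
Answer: 43621/6 ≈ 7270.2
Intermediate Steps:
H(n) = 2 (H(n) = 2 + (1/2)*0 = 2 + 0 = 2)
j(B) = -5 + 5*B/6 (j(B) = -5 + (5*(B + 0))/6 = -5 + (5*B)/6 = -5 + 5*B/6)
o(I) = (-1 + I)*(-5 + I) (o(I) = (-5 + I)*(-1 + I) = (-1 + I)*(-5 + I))
O = 181/6 (O = -3 + ((2 + (-5 + (5/6)*5)) + (5 + (-3)**2 - 6*(-3))) = -3 + ((2 + (-5 + 25/6)) + (5 + 9 + 18)) = -3 + ((2 - 5/6) + 32) = -3 + (7/6 + 32) = -3 + 199/6 = 181/6 ≈ 30.167)
241*O = 241*(181/6) = 43621/6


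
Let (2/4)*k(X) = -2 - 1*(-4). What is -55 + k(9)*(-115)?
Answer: -515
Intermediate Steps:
k(X) = 4 (k(X) = 2*(-2 - 1*(-4)) = 2*(-2 + 4) = 2*2 = 4)
-55 + k(9)*(-115) = -55 + 4*(-115) = -55 - 460 = -515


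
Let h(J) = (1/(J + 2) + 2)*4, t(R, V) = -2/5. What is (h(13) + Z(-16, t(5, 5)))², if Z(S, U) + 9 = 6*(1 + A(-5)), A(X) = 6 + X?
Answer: 28561/225 ≈ 126.94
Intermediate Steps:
t(R, V) = -⅖ (t(R, V) = -2*⅕ = -⅖)
Z(S, U) = 3 (Z(S, U) = -9 + 6*(1 + (6 - 5)) = -9 + 6*(1 + 1) = -9 + 6*2 = -9 + 12 = 3)
h(J) = 8 + 4/(2 + J) (h(J) = (1/(2 + J) + 2)*4 = (2 + 1/(2 + J))*4 = 8 + 4/(2 + J))
(h(13) + Z(-16, t(5, 5)))² = (4*(5 + 2*13)/(2 + 13) + 3)² = (4*(5 + 26)/15 + 3)² = (4*(1/15)*31 + 3)² = (124/15 + 3)² = (169/15)² = 28561/225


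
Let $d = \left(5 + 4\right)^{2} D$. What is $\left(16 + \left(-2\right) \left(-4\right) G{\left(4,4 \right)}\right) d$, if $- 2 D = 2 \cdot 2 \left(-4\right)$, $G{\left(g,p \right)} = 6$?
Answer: $41472$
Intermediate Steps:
$D = 8$ ($D = - \frac{2 \cdot 2 \left(-4\right)}{2} = - \frac{4 \left(-4\right)}{2} = \left(- \frac{1}{2}\right) \left(-16\right) = 8$)
$d = 648$ ($d = \left(5 + 4\right)^{2} \cdot 8 = 9^{2} \cdot 8 = 81 \cdot 8 = 648$)
$\left(16 + \left(-2\right) \left(-4\right) G{\left(4,4 \right)}\right) d = \left(16 + \left(-2\right) \left(-4\right) 6\right) 648 = \left(16 + 8 \cdot 6\right) 648 = \left(16 + 48\right) 648 = 64 \cdot 648 = 41472$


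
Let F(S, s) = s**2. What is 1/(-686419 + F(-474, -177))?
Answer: -1/655090 ≈ -1.5265e-6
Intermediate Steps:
1/(-686419 + F(-474, -177)) = 1/(-686419 + (-177)**2) = 1/(-686419 + 31329) = 1/(-655090) = -1/655090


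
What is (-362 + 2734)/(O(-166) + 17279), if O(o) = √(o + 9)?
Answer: 20492894/149281999 - 1186*I*√157/149281999 ≈ 0.13728 - 9.9547e-5*I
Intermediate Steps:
O(o) = √(9 + o)
(-362 + 2734)/(O(-166) + 17279) = (-362 + 2734)/(√(9 - 166) + 17279) = 2372/(√(-157) + 17279) = 2372/(I*√157 + 17279) = 2372/(17279 + I*√157)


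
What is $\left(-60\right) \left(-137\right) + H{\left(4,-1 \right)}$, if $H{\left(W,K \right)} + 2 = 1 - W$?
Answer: $8215$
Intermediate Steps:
$H{\left(W,K \right)} = -1 - W$ ($H{\left(W,K \right)} = -2 - \left(-1 + W\right) = -1 - W$)
$\left(-60\right) \left(-137\right) + H{\left(4,-1 \right)} = \left(-60\right) \left(-137\right) - 5 = 8220 - 5 = 8215$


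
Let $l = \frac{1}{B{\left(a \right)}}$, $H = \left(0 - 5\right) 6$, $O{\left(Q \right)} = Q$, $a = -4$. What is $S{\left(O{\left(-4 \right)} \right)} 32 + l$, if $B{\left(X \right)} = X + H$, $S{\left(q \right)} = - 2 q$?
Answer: $\frac{8703}{34} \approx 255.97$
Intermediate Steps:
$H = -30$ ($H = \left(-5\right) 6 = -30$)
$B{\left(X \right)} = -30 + X$ ($B{\left(X \right)} = X - 30 = -30 + X$)
$l = - \frac{1}{34}$ ($l = \frac{1}{-30 - 4} = \frac{1}{-34} = - \frac{1}{34} \approx -0.029412$)
$S{\left(O{\left(-4 \right)} \right)} 32 + l = \left(-2\right) \left(-4\right) 32 - \frac{1}{34} = 8 \cdot 32 - \frac{1}{34} = 256 - \frac{1}{34} = \frac{8703}{34}$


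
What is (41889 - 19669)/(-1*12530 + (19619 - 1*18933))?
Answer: -5555/2961 ≈ -1.8761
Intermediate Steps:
(41889 - 19669)/(-1*12530 + (19619 - 1*18933)) = 22220/(-12530 + (19619 - 18933)) = 22220/(-12530 + 686) = 22220/(-11844) = 22220*(-1/11844) = -5555/2961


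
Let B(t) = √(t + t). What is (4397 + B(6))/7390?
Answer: 4397/7390 + √3/3695 ≈ 0.59546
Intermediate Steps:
B(t) = √2*√t (B(t) = √(2*t) = √2*√t)
(4397 + B(6))/7390 = (4397 + √2*√6)/7390 = (4397 + 2*√3)*(1/7390) = 4397/7390 + √3/3695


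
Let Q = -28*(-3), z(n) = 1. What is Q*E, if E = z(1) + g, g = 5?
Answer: 504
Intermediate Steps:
E = 6 (E = 1 + 5 = 6)
Q = 84
Q*E = 84*6 = 504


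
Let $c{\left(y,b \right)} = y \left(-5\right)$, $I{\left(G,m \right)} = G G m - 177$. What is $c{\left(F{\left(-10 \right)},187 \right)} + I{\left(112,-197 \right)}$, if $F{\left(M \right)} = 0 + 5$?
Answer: $-2471370$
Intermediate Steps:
$F{\left(M \right)} = 5$
$I{\left(G,m \right)} = -177 + m G^{2}$ ($I{\left(G,m \right)} = G^{2} m - 177 = m G^{2} - 177 = -177 + m G^{2}$)
$c{\left(y,b \right)} = - 5 y$
$c{\left(F{\left(-10 \right)},187 \right)} + I{\left(112,-197 \right)} = \left(-5\right) 5 - \left(177 + 197 \cdot 112^{2}\right) = -25 - 2471345 = -2471370$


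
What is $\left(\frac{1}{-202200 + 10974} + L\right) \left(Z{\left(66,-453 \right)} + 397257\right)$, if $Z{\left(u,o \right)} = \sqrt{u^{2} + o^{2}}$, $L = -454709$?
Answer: $- \frac{1644874450256495}{9106} - \frac{86952183235 \sqrt{23285}}{63742} \approx -1.8084 \cdot 10^{11}$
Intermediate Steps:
$Z{\left(u,o \right)} = \sqrt{o^{2} + u^{2}}$
$\left(\frac{1}{-202200 + 10974} + L\right) \left(Z{\left(66,-453 \right)} + 397257\right) = \left(\frac{1}{-202200 + 10974} - 454709\right) \left(\sqrt{\left(-453\right)^{2} + 66^{2}} + 397257\right) = \left(\frac{1}{-191226} - 454709\right) \left(\sqrt{205209 + 4356} + 397257\right) = \left(- \frac{1}{191226} - 454709\right) \left(\sqrt{209565} + 397257\right) = - \frac{86952183235 \left(3 \sqrt{23285} + 397257\right)}{191226} = - \frac{86952183235 \left(397257 + 3 \sqrt{23285}\right)}{191226} = - \frac{1644874450256495}{9106} - \frac{86952183235 \sqrt{23285}}{63742}$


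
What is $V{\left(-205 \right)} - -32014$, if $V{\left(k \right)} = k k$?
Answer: $74039$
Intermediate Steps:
$V{\left(k \right)} = k^{2}$
$V{\left(-205 \right)} - -32014 = \left(-205\right)^{2} - -32014 = 42025 + 32014 = 74039$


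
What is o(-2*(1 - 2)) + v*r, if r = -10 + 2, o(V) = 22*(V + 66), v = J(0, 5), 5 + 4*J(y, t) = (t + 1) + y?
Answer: 1494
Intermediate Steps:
J(y, t) = -1 + t/4 + y/4 (J(y, t) = -5/4 + ((t + 1) + y)/4 = -5/4 + ((1 + t) + y)/4 = -5/4 + (1 + t + y)/4 = -5/4 + (1/4 + t/4 + y/4) = -1 + t/4 + y/4)
v = 1/4 (v = -1 + (1/4)*5 + (1/4)*0 = -1 + 5/4 + 0 = 1/4 ≈ 0.25000)
o(V) = 1452 + 22*V (o(V) = 22*(66 + V) = 1452 + 22*V)
r = -8
o(-2*(1 - 2)) + v*r = (1452 + 22*(-2*(1 - 2))) + (1/4)*(-8) = (1452 + 22*(-2*(-1))) - 2 = (1452 + 22*2) - 2 = (1452 + 44) - 2 = 1496 - 2 = 1494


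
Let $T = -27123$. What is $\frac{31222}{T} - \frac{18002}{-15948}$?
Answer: $- \frac{1610035}{72092934} \approx -0.022333$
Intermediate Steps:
$\frac{31222}{T} - \frac{18002}{-15948} = \frac{31222}{-27123} - \frac{18002}{-15948} = 31222 \left(- \frac{1}{27123}\right) - - \frac{9001}{7974} = - \frac{31222}{27123} + \frac{9001}{7974} = - \frac{1610035}{72092934}$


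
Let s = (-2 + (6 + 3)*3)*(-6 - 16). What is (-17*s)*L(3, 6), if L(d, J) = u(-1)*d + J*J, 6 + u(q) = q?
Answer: 140250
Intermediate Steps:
s = -550 (s = (-2 + 9*3)*(-22) = (-2 + 27)*(-22) = 25*(-22) = -550)
u(q) = -6 + q
L(d, J) = J² - 7*d (L(d, J) = (-6 - 1)*d + J*J = -7*d + J² = J² - 7*d)
(-17*s)*L(3, 6) = (-17*(-550))*(6² - 7*3) = 9350*(36 - 21) = 9350*15 = 140250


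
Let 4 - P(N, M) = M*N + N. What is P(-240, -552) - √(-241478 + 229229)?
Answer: -132236 - 3*I*√1361 ≈ -1.3224e+5 - 110.68*I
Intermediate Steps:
P(N, M) = 4 - N - M*N (P(N, M) = 4 - (M*N + N) = 4 - (N + M*N) = 4 + (-N - M*N) = 4 - N - M*N)
P(-240, -552) - √(-241478 + 229229) = (4 - 1*(-240) - 1*(-552)*(-240)) - √(-241478 + 229229) = (4 + 240 - 132480) - √(-12249) = -132236 - 3*I*√1361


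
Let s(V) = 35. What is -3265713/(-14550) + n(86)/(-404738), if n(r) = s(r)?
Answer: 110146469912/490744825 ≈ 224.45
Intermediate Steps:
n(r) = 35
-3265713/(-14550) + n(86)/(-404738) = -3265713/(-14550) + 35/(-404738) = -3265713*(-1/14550) + 35*(-1/404738) = 1088571/4850 - 35/404738 = 110146469912/490744825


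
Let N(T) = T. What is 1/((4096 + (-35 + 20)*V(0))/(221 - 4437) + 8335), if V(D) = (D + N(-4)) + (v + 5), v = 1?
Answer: 2108/17568147 ≈ 0.00011999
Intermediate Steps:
V(D) = 2 + D (V(D) = (D - 4) + (1 + 5) = (-4 + D) + 6 = 2 + D)
1/((4096 + (-35 + 20)*V(0))/(221 - 4437) + 8335) = 1/((4096 + (-35 + 20)*(2 + 0))/(221 - 4437) + 8335) = 1/((4096 - 15*2)/(-4216) + 8335) = 1/((4096 - 30)*(-1/4216) + 8335) = 1/(4066*(-1/4216) + 8335) = 1/(-2033/2108 + 8335) = 1/(17568147/2108) = 2108/17568147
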